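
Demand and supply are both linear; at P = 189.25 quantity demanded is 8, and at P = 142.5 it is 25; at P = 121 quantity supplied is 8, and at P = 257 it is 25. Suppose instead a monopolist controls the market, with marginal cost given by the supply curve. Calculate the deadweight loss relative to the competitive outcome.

Demand slope = (142.5 − 189.25)/(25 − 8) = −2.75, so P = 211.25 − 2.75Q.
Supply slope = (257 − 121)/(25 − 8) = 8, so P = 57 + 8Q.
Competitive equilibrium: 211.25 − 2.75Q = 57 + 8Q → Q* = 14.3488, P* = 171.7907.
Marginal revenue: MR = 211.25 − 5.5Q. Set MR = MC: 211.25 − 5.5Q = 57 + 8Q → Q_m = 11.4259.
Price P_m = 211.25 − 2.75·11.4259 = 179.8288; MC(Q_m) = 57 + 8·11.4259 = 148.4072.
Competitive Q* = 14.3488, so ΔQ = 2.9229; wedge = 179.8288 − 148.4072 = 31.4216.
Welfare loss = ½ × 2.9229 × 31.4216 = 45.92.

45.92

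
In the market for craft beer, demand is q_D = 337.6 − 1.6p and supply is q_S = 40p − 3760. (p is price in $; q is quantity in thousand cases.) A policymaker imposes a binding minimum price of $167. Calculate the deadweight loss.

$3903.952 thousand

In inverse form: demand p = 211 − 0.625q, supply p = 94 + 0.025q.
Competitive equilibrium: 211 − 0.625q = 94 + 0.025q → q* = 180, p* = 98.5.
At the floor p = 167, quantity demanded = (211 − 167)/0.625 = 70.4.
Sellers' marginal cost at q' = 70.4: 94 + 0.025·70.4 = 95.76.
Δq = 180 − 70.4 = 109.6; wedge = 167 − 95.76 = 71.24.
Welfare loss = ½ × 109.6 × 71.24 = $3903.952 thousand.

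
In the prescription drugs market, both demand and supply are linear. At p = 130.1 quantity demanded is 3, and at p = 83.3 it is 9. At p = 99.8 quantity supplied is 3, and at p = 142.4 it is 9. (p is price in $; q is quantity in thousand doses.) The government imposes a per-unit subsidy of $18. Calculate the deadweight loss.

Demand slope = (83.3 − 130.1)/(9 − 3) = −7.8, so p = 153.5 − 7.8q.
Supply slope = (142.4 − 99.8)/(9 − 3) = 7.1, so p = 78.5 + 7.1q.
Competitive equilibrium: 153.5 − 7.8q = 78.5 + 7.1q → q* = 5.0336, p* = 114.2383.
The subsidy lowers effective supply by 18: p = 60.5 + 7.1q.
New quantity: 153.5 − 7.8q = 60.5 + 7.1q → q' = 6.2416.
Overproduction Δq = 6.2416 − 5.0336 = 1.208; wedge = subsidy = 18.
The triangle = ½ × 1.208 × 18 = $10.87 thousand.

$10.87 thousand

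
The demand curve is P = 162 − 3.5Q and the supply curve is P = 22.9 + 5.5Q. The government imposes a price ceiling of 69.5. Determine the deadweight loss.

Competitive equilibrium: 162 − 3.5Q = 22.9 + 5.5Q → Q* = 15.4556, P* = 107.9056.
At the ceiling P = 69.5, quantity supplied = (69.5 − 22.9)/5.5 = 8.4727.
Willingness to pay at Q' = 8.4727: 162 − 3.5·8.4727 = 132.3456.
ΔQ = 15.4556 − 8.4727 = 6.9829; wedge = 132.3456 − 69.5 = 62.8456.
Deadweight loss = ½ × 6.9829 × 62.8456 = 219.42.

219.42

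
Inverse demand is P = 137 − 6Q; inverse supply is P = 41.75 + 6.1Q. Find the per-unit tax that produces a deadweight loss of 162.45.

Competitive equilibrium: 137 − 6Q = 41.75 + 6.1Q → Q* = 7.8719, P* = 89.7686.
A tax t gives ΔQ = t/12.1 and wedge t, so DWL = t²/24.2.
t²/24.2 = 162.45 → t² = 3931.29 → t = 62.7.

62.7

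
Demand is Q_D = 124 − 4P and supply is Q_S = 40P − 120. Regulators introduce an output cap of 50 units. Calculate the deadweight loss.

In inverse form: demand P = 31 − 0.25Q, supply P = 3 + 0.025Q.
Competitive equilibrium: 31 − 0.25Q = 3 + 0.025Q → Q* = 101.8182, P* = 5.5455.
At Q = 50: demand price = 31 − 0.25·50 = 18.5; supply price = 3 + 0.025·50 = 4.25.
ΔQ = 101.8182 − 50 = 51.8182; wedge = 18.5 − 4.25 = 14.25.
DWL = ½ × 51.8182 × 14.25 = 369.20.

369.20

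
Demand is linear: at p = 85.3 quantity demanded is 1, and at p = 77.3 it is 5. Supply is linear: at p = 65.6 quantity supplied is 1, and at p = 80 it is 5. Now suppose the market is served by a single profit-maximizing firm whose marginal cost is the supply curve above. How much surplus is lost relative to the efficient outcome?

Demand slope = (77.3 − 85.3)/(5 − 1) = −2, so p = 87.3 − 2q.
Supply slope = (80 − 65.6)/(5 − 1) = 3.6, so p = 62 + 3.6q.
Competitive equilibrium: 87.3 − 2q = 62 + 3.6q → q* = 4.5179, p* = 78.2643.
Marginal revenue: MR = 87.3 − 4q. Set MR = MC: 87.3 − 4q = 62 + 3.6q → q_m = 3.3289.
Price p_m = 87.3 − 2·3.3289 = 80.6422; MC(q_m) = 62 + 3.6·3.3289 = 73.984.
Competitive q* = 4.5179, so Δq = 1.189; wedge = 80.6422 − 73.984 = 6.6582.
Welfare loss = ½ × 1.189 × 6.6582 = 3.96.

3.96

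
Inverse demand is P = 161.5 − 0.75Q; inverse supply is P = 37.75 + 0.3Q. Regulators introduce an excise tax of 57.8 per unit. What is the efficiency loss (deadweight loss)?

Competitive equilibrium: 161.5 − 0.75Q = 37.75 + 0.3Q → Q* = 117.8571, P* = 73.1071.
With the tax, the buyer price exceeds the seller price by 57.8: (161.5 − 0.75Q) − (37.75 + 0.3Q) = 57.8 → Q' = 62.8095.
ΔQ = 117.8571 − 62.8095 = 55.0476; the wedge equals the tax, 57.8.
The triangle = ½ × 55.0476 × 57.8 = 1590.88.

1590.88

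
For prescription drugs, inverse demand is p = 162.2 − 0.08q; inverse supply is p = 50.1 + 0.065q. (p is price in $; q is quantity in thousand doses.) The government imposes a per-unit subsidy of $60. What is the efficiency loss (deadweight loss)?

Competitive equilibrium: 162.2 − 0.08q = 50.1 + 0.065q → q* = 773.10345, p* = 100.35172.
The subsidy lowers effective supply by 60: p = 0.065q − 9.9.
New quantity: 162.2 − 0.08q = 0.065q − 9.9 → q' = 1186.89655.
Overproduction Δq = 1186.89655 − 773.10345 = 413.7931; wedge = subsidy = 60.
Welfare loss = ½ × 413.7931 × 60 = $12413.79 thousand.

$12413.79 thousand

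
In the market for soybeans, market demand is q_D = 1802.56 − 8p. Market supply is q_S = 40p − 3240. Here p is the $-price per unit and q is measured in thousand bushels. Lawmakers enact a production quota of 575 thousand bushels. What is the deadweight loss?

In inverse form: demand p = 225.32 − 0.125q, supply p = 81 + 0.025q.
Competitive equilibrium: 225.32 − 0.125q = 81 + 0.025q → q* = 962.1333, p* = 105.0533.
At q = 575: demand price = 225.32 − 0.125·575 = 153.445; supply price = 81 + 0.025·575 = 95.375.
Δq = 962.1333 − 575 = 387.1333; wedge = 153.445 − 95.375 = 58.07.
DWL = ½ × 387.1333 × 58.07 = $11240.42 thousand.

$11240.42 thousand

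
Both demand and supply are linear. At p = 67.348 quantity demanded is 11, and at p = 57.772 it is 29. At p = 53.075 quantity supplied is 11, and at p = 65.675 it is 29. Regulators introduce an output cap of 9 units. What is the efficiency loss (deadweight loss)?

Demand slope = (57.772 − 67.348)/(29 − 11) = −0.532, so p = 73.2 − 0.532q.
Supply slope = (65.675 − 53.075)/(29 − 11) = 0.7, so p = 45.375 + 0.7q.
Competitive equilibrium: 73.2 − 0.532q = 45.375 + 0.7q → q* = 22.5852, p* = 61.1847.
At q = 9: demand price = 73.2 − 0.532·9 = 68.412; supply price = 45.375 + 0.7·9 = 51.675.
Δq = 22.5852 − 9 = 13.5852; wedge = 68.412 − 51.675 = 16.737.
The triangle = ½ × 13.5852 × 16.737 = 113.69.

113.69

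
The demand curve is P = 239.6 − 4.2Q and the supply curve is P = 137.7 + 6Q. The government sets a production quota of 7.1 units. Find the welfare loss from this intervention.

Competitive equilibrium: 239.6 − 4.2Q = 137.7 + 6Q → Q* = 9.9902, P* = 197.6412.
At Q = 7.1: demand price = 239.6 − 4.2·7.1 = 209.78; supply price = 137.7 + 6·7.1 = 180.3.
ΔQ = 9.9902 − 7.1 = 2.8902; wedge = 209.78 − 180.3 = 29.48.
Deadweight loss = ½ × 2.8902 × 29.48 = 42.60.

42.60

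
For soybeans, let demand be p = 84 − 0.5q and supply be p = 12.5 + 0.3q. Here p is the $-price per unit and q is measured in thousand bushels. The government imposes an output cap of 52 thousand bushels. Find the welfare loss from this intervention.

Competitive equilibrium: 84 − 0.5q = 12.5 + 0.3q → q* = 89.375, p* = 39.3125.
At q = 52: demand price = 84 − 0.5·52 = 58; supply price = 12.5 + 0.3·52 = 28.1.
Δq = 89.375 − 52 = 37.375; wedge = 58 − 28.1 = 29.9.
Deadweight loss = ½ × 37.375 × 29.9 = $558.76 thousand.

$558.76 thousand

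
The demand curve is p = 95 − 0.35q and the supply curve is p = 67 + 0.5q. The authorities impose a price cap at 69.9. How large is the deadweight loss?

313.07

Competitive equilibrium: 95 − 0.35q = 67 + 0.5q → q* = 32.9412, p* = 83.4706.
At the ceiling p = 69.9, quantity supplied = (69.9 − 67)/0.5 = 5.8.
Willingness to pay at q' = 5.8: 95 − 0.35·5.8 = 92.97.
Δq = 32.9412 − 5.8 = 27.1412; wedge = 92.97 − 69.9 = 23.07.
DWL = ½ × 27.1412 × 23.07 = 313.07.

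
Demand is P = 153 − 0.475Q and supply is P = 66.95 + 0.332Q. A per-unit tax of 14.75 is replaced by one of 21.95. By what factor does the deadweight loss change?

2.215

Competitive equilibrium: 153 − 0.475Q = 66.95 + 0.332Q → Q* = 106.6295, P* = 102.351.
For a per-unit tax t: ΔQ = t/0.807, so DWL = ½·t·(t/0.807) = t²/1.614.
At t = 14.75: DWL = 134.797. At t = 21.95: DWL = 298.515.
Ratio = (21.95/14.75)² = 2.215.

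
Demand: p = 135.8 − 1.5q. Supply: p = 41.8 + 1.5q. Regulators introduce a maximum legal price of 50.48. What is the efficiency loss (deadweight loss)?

978.95

Competitive equilibrium: 135.8 − 1.5q = 41.8 + 1.5q → q* = 31.3333, p* = 88.8.
At the ceiling p = 50.48, quantity supplied = (50.48 − 41.8)/1.5 = 5.7867.
Willingness to pay at q' = 5.7867: 135.8 − 1.5·5.7867 = 127.12.
Δq = 31.3333 − 5.7867 = 25.5466; wedge = 127.12 − 50.48 = 76.64.
Welfare loss = ½ × 25.5466 × 76.64 = 978.95.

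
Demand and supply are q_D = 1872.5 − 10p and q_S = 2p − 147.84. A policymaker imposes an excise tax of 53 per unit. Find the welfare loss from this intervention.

2340.83

In inverse form: demand p = 187.25 − 0.1q, supply p = 73.92 + 0.5q.
Competitive equilibrium: 187.25 − 0.1q = 73.92 + 0.5q → q* = 188.8833, p* = 168.3617.
With the tax, the buyer price exceeds the seller price by 53: (187.25 − 0.1q) − (73.92 + 0.5q) = 53 → q' = 100.55.
Δq = 188.8833 − 100.55 = 88.3333; the wedge equals the tax, 53.
Deadweight loss = ½ × 88.3333 × 53 = 2340.83.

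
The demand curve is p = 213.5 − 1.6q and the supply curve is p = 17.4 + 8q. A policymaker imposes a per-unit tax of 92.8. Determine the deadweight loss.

448.53

Competitive equilibrium: 213.5 − 1.6q = 17.4 + 8q → q* = 20.4271, p* = 180.8167.
With the tax, the buyer price exceeds the seller price by 92.8: (213.5 − 1.6q) − (17.4 + 8q) = 92.8 → q' = 10.7604.
Δq = 20.4271 − 10.7604 = 9.6667; the wedge equals the tax, 92.8.
Welfare loss = ½ × 9.6667 × 92.8 = 448.53.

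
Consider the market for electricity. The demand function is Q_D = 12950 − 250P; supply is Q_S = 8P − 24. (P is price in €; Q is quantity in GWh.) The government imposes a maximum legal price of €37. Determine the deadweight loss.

In inverse form: demand P = 51.8 − 0.004Q, supply P = 3 + 0.125Q.
Competitive equilibrium: 51.8 − 0.004Q = 3 + 0.125Q → Q* = 378.2946, P* = 50.2868.
At the ceiling P = 37, quantity supplied = (37 − 3)/0.125 = 272.
Willingness to pay at Q' = 272: 51.8 − 0.004·272 = 50.712.
ΔQ = 378.2946 − 272 = 106.2946; wedge = 50.712 − 37 = 13.712.
Welfare loss = ½ × 106.2946 × 13.712 = €728.76.

€728.76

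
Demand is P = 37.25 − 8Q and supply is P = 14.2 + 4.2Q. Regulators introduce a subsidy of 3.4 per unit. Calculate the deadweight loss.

Competitive equilibrium: 37.25 − 8Q = 14.2 + 4.2Q → Q* = 1.8893, P* = 22.1352.
The subsidy lowers effective supply by 3.4: P = 10.8 + 4.2Q.
New quantity: 37.25 − 8Q = 10.8 + 4.2Q → Q' = 2.168.
Overproduction ΔQ = 2.168 − 1.8893 = 0.2787; wedge = subsidy = 3.4.
Welfare loss = ½ × 0.2787 × 3.4 = 0.47.

0.47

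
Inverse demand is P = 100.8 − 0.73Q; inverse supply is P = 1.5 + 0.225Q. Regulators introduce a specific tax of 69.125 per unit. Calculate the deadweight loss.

Competitive equilibrium: 100.8 − 0.73Q = 1.5 + 0.225Q → Q* = 103.9791, P* = 24.8953.
With the tax, the buyer price exceeds the seller price by 69.125: (100.8 − 0.73Q) − (1.5 + 0.225Q) = 69.125 → Q' = 31.5969.
ΔQ = 103.9791 − 31.5969 = 72.3822; the wedge equals the tax, 69.125.
Welfare loss = ½ × 72.3822 × 69.125 = 2501.71.

2501.71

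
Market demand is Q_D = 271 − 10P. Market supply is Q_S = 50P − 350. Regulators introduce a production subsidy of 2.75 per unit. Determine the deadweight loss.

In inverse form: demand P = 27.1 − 0.1Q, supply P = 7 + 0.02Q.
Competitive equilibrium: 27.1 − 0.1Q = 7 + 0.02Q → Q* = 167.5, P* = 10.35.
The subsidy lowers effective supply by 2.75: P = 4.25 + 0.02Q.
New quantity: 27.1 − 0.1Q = 4.25 + 0.02Q → Q' = 190.4167.
Overproduction ΔQ = 190.4167 − 167.5 = 22.9167; wedge = subsidy = 2.75.
Deadweight loss = ½ × 22.9167 × 2.75 = 31.51.

31.51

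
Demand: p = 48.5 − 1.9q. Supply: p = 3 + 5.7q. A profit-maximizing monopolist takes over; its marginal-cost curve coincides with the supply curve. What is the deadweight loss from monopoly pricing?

5.45

Competitive equilibrium: 48.5 − 1.9q = 3 + 5.7q → q* = 5.9868, p* = 37.125.
Marginal revenue: MR = 48.5 − 3.8q. Set MR = MC: 48.5 − 3.8q = 3 + 5.7q → q_m = 4.7895.
Price p_m = 48.5 − 1.9·4.7895 = 39.4; MC(q_m) = 3 + 5.7·4.7895 = 30.3002.
Competitive q* = 5.9868, so Δq = 1.1973; wedge = 39.4 − 30.3002 = 9.0998.
The triangle = ½ × 1.1973 × 9.0998 = 5.45.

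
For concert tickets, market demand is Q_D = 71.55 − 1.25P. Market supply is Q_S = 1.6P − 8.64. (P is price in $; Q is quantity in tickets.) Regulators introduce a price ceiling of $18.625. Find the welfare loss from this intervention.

In inverse form: demand P = 57.24 − 0.8Q, supply P = 5.4 + 0.625Q.
Competitive equilibrium: 57.24 − 0.8Q = 5.4 + 0.625Q → Q* = 36.3789, P* = 28.1368.
At the ceiling P = 18.625, quantity supplied = (18.625 − 5.4)/0.625 = 21.16.
Willingness to pay at Q' = 21.16: 57.24 − 0.8·21.16 = 40.312.
ΔQ = 36.3789 − 21.16 = 15.2189; wedge = 40.312 − 18.625 = 21.687.
DWL = ½ × 15.2189 × 21.687 = $165.03.

$165.03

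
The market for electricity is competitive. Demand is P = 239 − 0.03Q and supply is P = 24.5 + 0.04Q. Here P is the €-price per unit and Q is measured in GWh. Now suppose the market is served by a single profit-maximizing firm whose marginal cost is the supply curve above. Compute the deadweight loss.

€29578.02

Competitive equilibrium: 239 − 0.03Q = 24.5 + 0.04Q → Q* = 3064.2857, P* = 147.0714.
Marginal revenue: MR = 239 − 0.06Q. Set MR = MC: 239 − 0.06Q = 24.5 + 0.04Q → Q_m = 2145.
Price P_m = 239 − 0.03·2145 = 174.65; MC(Q_m) = 24.5 + 0.04·2145 = 110.3.
Competitive Q* = 3064.2857, so ΔQ = 919.2857; wedge = 174.65 − 110.3 = 64.35.
DWL = ½ × 919.2857 × 64.35 = €29578.02.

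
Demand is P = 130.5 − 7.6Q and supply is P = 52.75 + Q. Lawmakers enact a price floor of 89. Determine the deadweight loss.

Competitive equilibrium: 130.5 − 7.6Q = 52.75 + Q → Q* = 9.0407, P* = 61.7907.
At the floor P = 89, quantity demanded = (130.5 − 89)/7.6 = 5.4605.
Sellers' marginal cost at Q' = 5.4605: 52.75 + 1·5.4605 = 58.2105.
ΔQ = 9.0407 − 5.4605 = 3.5802; wedge = 89 − 58.2105 = 30.7895.
Welfare loss = ½ × 3.5802 × 30.7895 = 55.12.

55.12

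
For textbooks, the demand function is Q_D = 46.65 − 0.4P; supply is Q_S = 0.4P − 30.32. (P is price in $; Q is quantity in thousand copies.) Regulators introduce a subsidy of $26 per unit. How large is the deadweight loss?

In inverse form: demand P = 116.625 − 2.5Q, supply P = 75.8 + 2.5Q.
Competitive equilibrium: 116.625 − 2.5Q = 75.8 + 2.5Q → Q* = 8.165, P* = 96.2125.
The subsidy lowers effective supply by 26: P = 49.8 + 2.5Q.
New quantity: 116.625 − 2.5Q = 49.8 + 2.5Q → Q' = 13.365.
Overproduction ΔQ = 13.365 − 8.165 = 5.2; wedge = subsidy = 26.
The triangle = ½ × 5.2 × 26 = $67.60 thousand.

$67.60 thousand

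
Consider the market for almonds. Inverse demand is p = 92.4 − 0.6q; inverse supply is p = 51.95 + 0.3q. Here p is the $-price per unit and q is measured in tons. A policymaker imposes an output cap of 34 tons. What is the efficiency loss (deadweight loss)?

$53.90

Competitive equilibrium: 92.4 − 0.6q = 51.95 + 0.3q → q* = 44.9444, p* = 65.4333.
At q = 34: demand price = 92.4 − 0.6·34 = 72; supply price = 51.95 + 0.3·34 = 62.15.
Δq = 44.9444 − 34 = 10.9444; wedge = 72 − 62.15 = 9.85.
Deadweight loss = ½ × 10.9444 × 9.85 = $53.90.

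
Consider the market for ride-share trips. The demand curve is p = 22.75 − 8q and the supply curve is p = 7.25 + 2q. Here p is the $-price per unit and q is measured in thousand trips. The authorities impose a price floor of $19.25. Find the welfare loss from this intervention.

$6.19 thousand

Competitive equilibrium: 22.75 − 8q = 7.25 + 2q → q* = 1.55, p* = 10.35.
At the floor p = 19.25, quantity demanded = (22.75 − 19.25)/8 = 0.4375.
Sellers' marginal cost at q' = 0.4375: 7.25 + 2·0.4375 = 8.125.
Δq = 1.55 − 0.4375 = 1.1125; wedge = 19.25 − 8.125 = 11.125.
DWL = ½ × 1.1125 × 11.125 = $6.19 thousand.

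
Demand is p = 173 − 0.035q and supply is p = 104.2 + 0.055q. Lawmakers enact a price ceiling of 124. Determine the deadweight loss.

Competitive equilibrium: 173 − 0.035q = 104.2 + 0.055q → q* = 764.4444, p* = 146.2444.
At the ceiling p = 124, quantity supplied = (124 − 104.2)/0.055 = 360.
Willingness to pay at q' = 360: 173 − 0.035·360 = 160.4.
Δq = 764.4444 − 360 = 404.4444; wedge = 160.4 − 124 = 36.4.
Welfare loss = ½ × 404.4444 × 36.4 = 7360.89.

7360.89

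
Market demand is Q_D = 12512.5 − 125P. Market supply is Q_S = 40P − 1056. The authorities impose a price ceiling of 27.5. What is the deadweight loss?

In inverse form: demand P = 100.1 − 0.008Q, supply P = 26.4 + 0.025Q.
Competitive equilibrium: 100.1 − 0.008Q = 26.4 + 0.025Q → Q* = 2233.3333, P* = 82.2333.
At the ceiling P = 27.5, quantity supplied = (27.5 − 26.4)/0.025 = 44.
Willingness to pay at Q' = 44: 100.1 − 0.008·44 = 99.748.
ΔQ = 2233.3333 − 44 = 2189.3333; wedge = 99.748 − 27.5 = 72.248.
Deadweight loss = ½ × 2189.3333 × 72.248 = 79087.48.

79087.48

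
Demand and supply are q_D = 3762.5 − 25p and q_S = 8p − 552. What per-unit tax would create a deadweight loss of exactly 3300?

In inverse form: demand p = 150.5 − 0.04q, supply p = 69 + 0.125q.
Competitive equilibrium: 150.5 − 0.04q = 69 + 0.125q → q* = 493.9394, p* = 130.7424.
A tax t gives Δq = t/0.165 and wedge t, so DWL = t²/0.33.
t²/0.33 = 3300 → t² = 1089 → t = 33.

33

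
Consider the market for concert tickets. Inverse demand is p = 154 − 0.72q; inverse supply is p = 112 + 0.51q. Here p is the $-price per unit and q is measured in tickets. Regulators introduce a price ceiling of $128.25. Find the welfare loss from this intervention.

$3.21

Competitive equilibrium: 154 − 0.72q = 112 + 0.51q → q* = 34.1463, p* = 129.4146.
At the ceiling p = 128.25, quantity supplied = (128.25 − 112)/0.51 = 31.8627.
Willingness to pay at q' = 31.8627: 154 − 0.72·31.8627 = 131.0589.
Δq = 34.1463 − 31.8627 = 2.2836; wedge = 131.0589 − 128.25 = 2.8089.
Deadweight loss = ½ × 2.2836 × 2.8089 = $3.21.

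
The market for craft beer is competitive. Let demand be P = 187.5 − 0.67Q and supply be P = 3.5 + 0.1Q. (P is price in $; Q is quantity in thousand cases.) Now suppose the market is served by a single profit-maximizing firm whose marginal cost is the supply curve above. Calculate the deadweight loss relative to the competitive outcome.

Competitive equilibrium: 187.5 − 0.67Q = 3.5 + 0.1Q → Q* = 238.961, P* = 27.3961.
Marginal revenue: MR = 187.5 − 1.34Q. Set MR = MC: 187.5 − 1.34Q = 3.5 + 0.1Q → Q_m = 127.7778.
Price P_m = 187.5 − 0.67·127.7778 = 101.8889; MC(Q_m) = 3.5 + 0.1·127.7778 = 16.2778.
Competitive Q* = 238.961, so ΔQ = 111.1832; wedge = 101.8889 − 16.2778 = 85.6111.
DWL = ½ × 111.1832 × 85.6111 = $4759.26 thousand.

$4759.26 thousand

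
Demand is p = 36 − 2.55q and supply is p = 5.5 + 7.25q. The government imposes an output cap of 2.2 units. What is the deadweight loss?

Competitive equilibrium: 36 − 2.55q = 5.5 + 7.25q → q* = 3.1122, p* = 28.0638.
At q = 2.2: demand price = 36 − 2.55·2.2 = 30.39; supply price = 5.5 + 7.25·2.2 = 21.45.
Δq = 3.1122 − 2.2 = 0.9122; wedge = 30.39 − 21.45 = 8.94.
The triangle = ½ × 0.9122 × 8.94 = 4.08.

4.08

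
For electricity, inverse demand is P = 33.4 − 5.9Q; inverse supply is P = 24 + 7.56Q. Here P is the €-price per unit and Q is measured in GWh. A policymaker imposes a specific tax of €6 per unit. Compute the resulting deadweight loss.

Competitive equilibrium: 33.4 − 5.9Q = 24 + 7.56Q → Q* = 0.6984, P* = 29.2796.
With the tax, the buyer price exceeds the seller price by 6: (33.4 − 5.9Q) − (24 + 7.56Q) = 6 → Q' = 0.2526.
ΔQ = 0.6984 − 0.2526 = 0.4458; the wedge equals the tax, 6.
Deadweight loss = ½ × 0.4458 × 6 = €1.34.

€1.34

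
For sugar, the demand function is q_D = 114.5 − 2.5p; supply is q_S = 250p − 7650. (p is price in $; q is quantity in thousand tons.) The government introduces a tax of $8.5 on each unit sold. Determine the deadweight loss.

In inverse form: demand p = 45.8 − 0.4q, supply p = 30.6 + 0.004q.
Competitive equilibrium: 45.8 − 0.4q = 30.6 + 0.004q → q* = 37.6238, p* = 30.7505.
With the tax, the buyer price exceeds the seller price by 8.5: (45.8 − 0.4q) − (30.6 + 0.004q) = 8.5 → q' = 16.5842.
Δq = 37.6238 − 16.5842 = 21.0396; the wedge equals the tax, 8.5.
DWL = ½ × 21.0396 × 8.5 = $89.42 thousand.

$89.42 thousand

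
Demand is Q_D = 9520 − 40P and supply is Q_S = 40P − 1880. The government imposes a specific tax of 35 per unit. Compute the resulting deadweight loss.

In inverse form: demand P = 238 − 0.025Q, supply P = 47 + 0.025Q.
Competitive equilibrium: 238 − 0.025Q = 47 + 0.025Q → Q* = 3820, P* = 142.5.
With the tax, the buyer price exceeds the seller price by 35: (238 − 0.025Q) − (47 + 0.025Q) = 35 → Q' = 3120.
ΔQ = 3820 − 3120 = 700; the wedge equals the tax, 35.
Deadweight loss = ½ × 700 × 35 = 12250.

12250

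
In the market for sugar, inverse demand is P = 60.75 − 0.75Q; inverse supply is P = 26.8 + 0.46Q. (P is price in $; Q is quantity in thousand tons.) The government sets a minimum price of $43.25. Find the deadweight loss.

Competitive equilibrium: 60.75 − 0.75Q = 26.8 + 0.46Q → Q* = 28.0579, P* = 39.7066.
At the floor P = 43.25, quantity demanded = (60.75 − 43.25)/0.75 = 23.3333.
Sellers' marginal cost at Q' = 23.3333: 26.8 + 0.46·23.3333 = 37.5333.
ΔQ = 28.0579 − 23.3333 = 4.7246; wedge = 43.25 − 37.5333 = 5.7167.
The triangle = ½ × 4.7246 × 5.7167 = $13.50 thousand.

$13.50 thousand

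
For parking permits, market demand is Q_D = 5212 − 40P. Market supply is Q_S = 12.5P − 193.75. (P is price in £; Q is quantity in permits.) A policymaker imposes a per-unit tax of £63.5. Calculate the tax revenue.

In inverse form: demand P = 130.3 − 0.025Q, supply P = 15.5 + 0.08Q.
Competitive equilibrium: 130.3 − 0.025Q = 15.5 + 0.08Q → Q* = 1093.33333, P* = 102.96667.
With the tax, the buyer price exceeds the seller price by 63.5: (130.3 − 0.025Q) − (15.5 + 0.08Q) = 63.5 → Q' = 488.57143.
Tax revenue = 63.5 × 488.57143 = £31024.29.

£31024.29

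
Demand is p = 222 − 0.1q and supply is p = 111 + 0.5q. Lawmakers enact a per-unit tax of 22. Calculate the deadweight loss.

Competitive equilibrium: 222 − 0.1q = 111 + 0.5q → q* = 185, p* = 203.5.
With the tax, the buyer price exceeds the seller price by 22: (222 − 0.1q) − (111 + 0.5q) = 22 → q' = 148.3333.
Δq = 185 − 148.3333 = 36.6667; the wedge equals the tax, 22.
DWL = ½ × 36.6667 × 22 = 403.33.

403.33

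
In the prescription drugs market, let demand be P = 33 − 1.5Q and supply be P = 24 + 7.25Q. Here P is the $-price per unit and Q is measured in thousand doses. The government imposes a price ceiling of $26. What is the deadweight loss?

$2.48 thousand

Competitive equilibrium: 33 − 1.5Q = 24 + 7.25Q → Q* = 1.0286, P* = 31.4571.
At the ceiling P = 26, quantity supplied = (26 − 24)/7.25 = 0.2759.
Willingness to pay at Q' = 0.2759: 33 − 1.5·0.2759 = 32.5862.
ΔQ = 1.0286 − 0.2759 = 0.7527; wedge = 32.5862 − 26 = 6.5862.
Deadweight loss = ½ × 0.7527 × 6.5862 = $2.48 thousand.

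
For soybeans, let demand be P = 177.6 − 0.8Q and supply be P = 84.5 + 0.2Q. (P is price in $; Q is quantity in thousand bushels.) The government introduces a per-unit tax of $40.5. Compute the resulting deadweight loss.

$820.125 thousand

Competitive equilibrium: 177.6 − 0.8Q = 84.5 + 0.2Q → Q* = 93.1, P* = 103.12.
With the tax, the buyer price exceeds the seller price by 40.5: (177.6 − 0.8Q) − (84.5 + 0.2Q) = 40.5 → Q' = 52.6.
ΔQ = 93.1 − 52.6 = 40.5; the wedge equals the tax, 40.5.
Deadweight loss = ½ × 40.5 × 40.5 = $820.125 thousand.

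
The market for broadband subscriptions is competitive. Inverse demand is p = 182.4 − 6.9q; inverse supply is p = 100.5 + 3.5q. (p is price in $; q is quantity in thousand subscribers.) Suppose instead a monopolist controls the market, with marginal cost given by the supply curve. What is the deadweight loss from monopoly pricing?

Competitive equilibrium: 182.4 − 6.9q = 100.5 + 3.5q → q* = 7.875, p* = 128.0625.
Marginal revenue: MR = 182.4 − 13.8q. Set MR = MC: 182.4 − 13.8q = 100.5 + 3.5q → q_m = 4.7341.
Price p_m = 182.4 − 6.9·4.7341 = 149.7347; MC(q_m) = 100.5 + 3.5·4.7341 = 117.0694.
Competitive q* = 7.875, so Δq = 3.1409; wedge = 149.7347 − 117.0694 = 32.6653.
The triangle = ½ × 3.1409 × 32.6653 = $51.30 thousand.

$51.30 thousand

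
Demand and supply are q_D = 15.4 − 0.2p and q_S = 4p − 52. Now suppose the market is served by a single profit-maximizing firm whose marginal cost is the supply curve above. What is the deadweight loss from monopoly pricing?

In inverse form: demand p = 77 − 5q, supply p = 13 + 0.25q.
Competitive equilibrium: 77 − 5q = 13 + 0.25q → q* = 12.1905, p* = 16.0476.
Marginal revenue: MR = 77 − 10q. Set MR = MC: 77 − 10q = 13 + 0.25q → q_m = 6.2439.
Price p_m = 77 − 5·6.2439 = 45.7805; MC(q_m) = 13 + 0.25·6.2439 = 14.561.
Competitive q* = 12.1905, so Δq = 5.9466; wedge = 45.7805 − 14.561 = 31.2195.
The triangle = ½ × 5.9466 × 31.2195 = 92.82.

92.82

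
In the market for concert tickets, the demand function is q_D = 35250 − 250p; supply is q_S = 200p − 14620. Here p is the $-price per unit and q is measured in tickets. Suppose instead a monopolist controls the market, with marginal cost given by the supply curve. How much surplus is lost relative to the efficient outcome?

$24249.36

In inverse form: demand p = 141 − 0.004q, supply p = 73.1 + 0.005q.
Competitive equilibrium: 141 − 0.004q = 73.1 + 0.005q → q* = 7544.44444, p* = 110.82222.
Marginal revenue: MR = 141 − 0.008q. Set MR = MC: 141 − 0.008q = 73.1 + 0.005q → q_m = 5223.07692.
Price p_m = 141 − 0.004·5223.07692 = 120.10769; MC(q_m) = 73.1 + 0.005·5223.07692 = 99.21538.
Competitive q* = 7544.44444, so Δq = 2321.36752; wedge = 120.10769 − 99.21538 = 20.89231.
Deadweight loss = ½ × 2321.36752 × 20.89231 = $24249.36.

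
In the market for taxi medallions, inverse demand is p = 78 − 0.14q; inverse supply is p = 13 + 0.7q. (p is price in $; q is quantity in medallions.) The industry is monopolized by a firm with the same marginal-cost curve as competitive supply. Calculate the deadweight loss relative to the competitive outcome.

Competitive equilibrium: 78 − 0.14q = 13 + 0.7q → q* = 77.381, p* = 67.1667.
Marginal revenue: MR = 78 − 0.28q. Set MR = MC: 78 − 0.28q = 13 + 0.7q → q_m = 66.3265.
Price p_m = 78 − 0.14·66.3265 = 68.7143; MC(q_m) = 13 + 0.7·66.3265 = 59.4286.
Competitive q* = 77.381, so Δq = 11.0545; wedge = 68.7143 − 59.4286 = 9.2857.
Deadweight loss = ½ × 11.0545 × 9.2857 = $51.32.

$51.32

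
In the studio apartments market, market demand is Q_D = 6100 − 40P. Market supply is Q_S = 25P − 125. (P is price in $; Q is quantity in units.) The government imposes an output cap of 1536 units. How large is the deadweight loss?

$17472.89

In inverse form: demand P = 152.5 − 0.025Q, supply P = 5 + 0.04Q.
Competitive equilibrium: 152.5 − 0.025Q = 5 + 0.04Q → Q* = 2269.2308, P* = 95.7692.
At Q = 1536: demand price = 152.5 − 0.025·1536 = 114.1; supply price = 5 + 0.04·1536 = 66.44.
ΔQ = 2269.2308 − 1536 = 733.2308; wedge = 114.1 − 66.44 = 47.66.
Deadweight loss = ½ × 733.2308 × 47.66 = $17472.89.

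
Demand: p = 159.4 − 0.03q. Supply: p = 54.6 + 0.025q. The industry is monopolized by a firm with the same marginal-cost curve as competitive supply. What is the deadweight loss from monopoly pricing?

12437.54

Competitive equilibrium: 159.4 − 0.03q = 54.6 + 0.025q → q* = 1905.45455, p* = 102.23636.
Marginal revenue: MR = 159.4 − 0.06q. Set MR = MC: 159.4 − 0.06q = 54.6 + 0.025q → q_m = 1232.94118.
Price p_m = 159.4 − 0.03·1232.94118 = 122.41176; MC(q_m) = 54.6 + 0.025·1232.94118 = 85.42353.
Competitive q* = 1905.45455, so Δq = 672.51337; wedge = 122.41176 − 85.42353 = 36.98823.
Welfare loss = ½ × 672.51337 × 36.98823 = 12437.54.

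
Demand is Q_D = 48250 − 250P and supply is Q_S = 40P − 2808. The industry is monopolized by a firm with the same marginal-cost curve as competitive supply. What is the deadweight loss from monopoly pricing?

In inverse form: demand P = 193 − 0.004Q, supply P = 70.2 + 0.025Q.
Competitive equilibrium: 193 − 0.004Q = 70.2 + 0.025Q → Q* = 4234.48276, P* = 176.06207.
Marginal revenue: MR = 193 − 0.008Q. Set MR = MC: 193 − 0.008Q = 70.2 + 0.025Q → Q_m = 3721.21212.
Price P_m = 193 − 0.004·3721.21212 = 178.11515; MC(Q_m) = 70.2 + 0.025·3721.21212 = 163.2303.
Competitive Q* = 4234.48276, so ΔQ = 513.27064; wedge = 178.11515 − 163.2303 = 14.88485.
Welfare loss = ½ × 513.27064 × 14.88485 = 3819.98.

3819.98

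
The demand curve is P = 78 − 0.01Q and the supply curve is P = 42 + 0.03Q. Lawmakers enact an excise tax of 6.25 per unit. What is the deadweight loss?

Competitive equilibrium: 78 − 0.01Q = 42 + 0.03Q → Q* = 900, P* = 69.
With the tax, the buyer price exceeds the seller price by 6.25: (78 − 0.01Q) − (42 + 0.03Q) = 6.25 → Q' = 743.75.
ΔQ = 900 − 743.75 = 156.25; the wedge equals the tax, 6.25.
DWL = ½ × 156.25 × 6.25 = 488.28.

488.28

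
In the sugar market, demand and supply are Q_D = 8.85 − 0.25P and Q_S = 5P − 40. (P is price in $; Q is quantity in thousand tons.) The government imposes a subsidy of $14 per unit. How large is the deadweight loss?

$23.33 thousand

In inverse form: demand P = 35.4 − 4Q, supply P = 8 + 0.2Q.
Competitive equilibrium: 35.4 − 4Q = 8 + 0.2Q → Q* = 6.5238, P* = 9.3048.
The subsidy lowers effective supply by 14: P = 0.2Q − 6.
New quantity: 35.4 − 4Q = 0.2Q − 6 → Q' = 9.8571.
Overproduction ΔQ = 9.8571 − 6.5238 = 3.3333; wedge = subsidy = 14.
DWL = ½ × 3.3333 × 14 = $23.33 thousand.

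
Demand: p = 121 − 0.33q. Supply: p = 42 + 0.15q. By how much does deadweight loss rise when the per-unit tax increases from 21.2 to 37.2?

Competitive equilibrium: 121 − 0.33q = 42 + 0.15q → q* = 164.5833, p* = 66.6875.
For a per-unit tax t: Δq = t/0.48, so DWL = ½·t·(t/0.48) = t²/0.96.
At t = 21.2: DWL = 468.167. At t = 37.2: DWL = 1441.5.
Increase = 1441.5 − 468.167 = 973.33.

973.33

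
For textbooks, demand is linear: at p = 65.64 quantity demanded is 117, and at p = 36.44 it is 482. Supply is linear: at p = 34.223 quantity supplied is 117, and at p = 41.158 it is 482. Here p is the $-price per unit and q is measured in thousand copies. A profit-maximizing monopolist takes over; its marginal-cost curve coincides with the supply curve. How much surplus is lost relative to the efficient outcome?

Demand slope = (36.44 − 65.64)/(482 − 117) = −0.08, so p = 75 − 0.08q.
Supply slope = (41.158 − 34.223)/(482 − 117) = 0.019, so p = 32 + 0.019q.
Competitive equilibrium: 75 − 0.08q = 32 + 0.019q → q* = 434.3434, p* = 40.2525.
Marginal revenue: MR = 75 − 0.16q. Set MR = MC: 75 − 0.16q = 32 + 0.019q → q_m = 240.2235.
Price p_m = 75 − 0.08·240.2235 = 55.7821; MC(q_m) = 32 + 0.019·240.2235 = 36.5642.
Competitive q* = 434.3434, so Δq = 194.1199; wedge = 55.7821 − 36.5642 = 19.2179.
DWL = ½ × 194.1199 × 19.2179 = $1865.29 thousand.

$1865.29 thousand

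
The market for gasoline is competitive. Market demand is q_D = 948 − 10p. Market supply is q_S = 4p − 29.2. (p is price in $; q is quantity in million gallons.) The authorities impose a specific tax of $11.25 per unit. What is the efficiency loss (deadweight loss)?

In inverse form: demand p = 94.8 − 0.1q, supply p = 7.3 + 0.25q.
Competitive equilibrium: 94.8 − 0.1q = 7.3 + 0.25q → q* = 250, p* = 69.8.
With the tax, the buyer price exceeds the seller price by 11.25: (94.8 − 0.1q) − (7.3 + 0.25q) = 11.25 → q' = 217.8571.
Δq = 250 − 217.8571 = 32.1429; the wedge equals the tax, 11.25.
DWL = ½ × 32.1429 × 11.25 = $180.80 million.

$180.80 million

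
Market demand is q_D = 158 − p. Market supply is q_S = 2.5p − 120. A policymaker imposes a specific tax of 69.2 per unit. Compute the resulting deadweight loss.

In inverse form: demand p = 158 − q, supply p = 48 + 0.4q.
Competitive equilibrium: 158 − q = 48 + 0.4q → q* = 78.5714, p* = 79.4286.
With the tax, the buyer price exceeds the seller price by 69.2: (158 − q) − (48 + 0.4q) = 69.2 → q' = 29.1429.
Δq = 78.5714 − 29.1429 = 49.4285; the wedge equals the tax, 69.2.
Welfare loss = ½ × 49.4285 × 69.2 = 1710.23.

1710.23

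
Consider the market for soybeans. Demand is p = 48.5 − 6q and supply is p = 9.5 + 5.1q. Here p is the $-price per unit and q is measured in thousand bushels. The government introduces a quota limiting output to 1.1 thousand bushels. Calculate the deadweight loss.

$32.33 thousand

Competitive equilibrium: 48.5 − 6q = 9.5 + 5.1q → q* = 3.5135, p* = 27.4189.
At q = 1.1: demand price = 48.5 − 6·1.1 = 41.9; supply price = 9.5 + 5.1·1.1 = 15.11.
Δq = 3.5135 − 1.1 = 2.4135; wedge = 41.9 − 15.11 = 26.79.
The triangle = ½ × 2.4135 × 26.79 = $32.33 thousand.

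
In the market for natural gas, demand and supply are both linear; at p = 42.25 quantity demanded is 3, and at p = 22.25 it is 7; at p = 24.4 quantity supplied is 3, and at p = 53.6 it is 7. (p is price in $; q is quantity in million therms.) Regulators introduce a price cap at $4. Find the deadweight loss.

Demand slope = (22.25 − 42.25)/(7 − 3) = −5, so p = 57.25 − 5q.
Supply slope = (53.6 − 24.4)/(7 − 3) = 7.3, so p = 2.5 + 7.3q.
Competitive equilibrium: 57.25 − 5q = 2.5 + 7.3q → q* = 4.4512, p* = 34.9939.
At the ceiling p = 4, quantity supplied = (4 − 2.5)/7.3 = 0.2055.
Willingness to pay at q' = 0.2055: 57.25 − 5·0.2055 = 56.2225.
Δq = 4.4512 − 0.2055 = 4.2457; wedge = 56.2225 − 4 = 52.2225.
DWL = ½ × 4.2457 × 52.2225 = $110.86 million.

$110.86 million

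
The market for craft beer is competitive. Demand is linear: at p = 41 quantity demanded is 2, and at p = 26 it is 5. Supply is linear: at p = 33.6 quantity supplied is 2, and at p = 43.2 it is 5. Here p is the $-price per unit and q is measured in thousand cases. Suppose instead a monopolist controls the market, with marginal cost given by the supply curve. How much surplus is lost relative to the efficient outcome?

Demand slope = (26 − 41)/(5 − 2) = −5, so p = 51 − 5q.
Supply slope = (43.2 − 33.6)/(5 − 2) = 3.2, so p = 27.2 + 3.2q.
Competitive equilibrium: 51 − 5q = 27.2 + 3.2q → q* = 2.9024, p* = 36.4878.
Marginal revenue: MR = 51 − 10q. Set MR = MC: 51 − 10q = 27.2 + 3.2q → q_m = 1.803.
Price p_m = 51 − 5·1.803 = 41.985; MC(q_m) = 27.2 + 3.2·1.803 = 32.9696.
Competitive q* = 2.9024, so Δq = 1.0994; wedge = 41.985 − 32.9696 = 9.0154.
Deadweight loss = ½ × 1.0994 × 9.0154 = $4.96 thousand.

$4.96 thousand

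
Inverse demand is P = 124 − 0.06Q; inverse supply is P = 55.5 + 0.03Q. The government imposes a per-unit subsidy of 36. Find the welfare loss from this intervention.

Competitive equilibrium: 124 − 0.06Q = 55.5 + 0.03Q → Q* = 761.1111, P* = 78.3333.
The subsidy lowers effective supply by 36: P = 19.5 + 0.03Q.
New quantity: 124 − 0.06Q = 19.5 + 0.03Q → Q' = 1161.1111.
Overproduction ΔQ = 1161.1111 − 761.1111 = 400; wedge = subsidy = 36.
Welfare loss = ½ × 400 × 36 = 7200.

7200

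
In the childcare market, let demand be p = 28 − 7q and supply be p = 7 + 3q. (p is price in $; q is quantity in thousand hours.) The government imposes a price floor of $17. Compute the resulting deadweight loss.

$1.40 thousand

Competitive equilibrium: 28 − 7q = 7 + 3q → q* = 2.1, p* = 13.3.
At the floor p = 17, quantity demanded = (28 − 17)/7 = 1.5714.
Sellers' marginal cost at q' = 1.5714: 7 + 3·1.5714 = 11.7142.
Δq = 2.1 − 1.5714 = 0.5286; wedge = 17 − 11.7142 = 5.2858.
The triangle = ½ × 0.5286 × 5.2858 = $1.40 thousand.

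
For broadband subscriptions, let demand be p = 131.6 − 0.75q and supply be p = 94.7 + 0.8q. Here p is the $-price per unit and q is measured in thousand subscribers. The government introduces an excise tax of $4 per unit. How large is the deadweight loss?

$5.16 thousand

Competitive equilibrium: 131.6 − 0.75q = 94.7 + 0.8q → q* = 23.8065, p* = 113.7452.
With the tax, the buyer price exceeds the seller price by 4: (131.6 − 0.75q) − (94.7 + 0.8q) = 4 → q' = 21.2258.
Δq = 23.8065 − 21.2258 = 2.5807; the wedge equals the tax, 4.
Deadweight loss = ½ × 2.5807 × 4 = $5.16 thousand.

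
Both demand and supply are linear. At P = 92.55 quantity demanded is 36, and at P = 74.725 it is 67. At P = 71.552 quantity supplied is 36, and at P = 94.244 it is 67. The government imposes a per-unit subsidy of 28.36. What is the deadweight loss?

307.69

Demand slope = (74.725 − 92.55)/(67 − 36) = −0.575, so P = 113.25 − 0.575Q.
Supply slope = (94.244 − 71.552)/(67 − 36) = 0.732, so P = 45.2 + 0.732Q.
Competitive equilibrium: 113.25 − 0.575Q = 45.2 + 0.732Q → Q* = 52.0658, P* = 83.31217.
The subsidy lowers effective supply by 28.36: P = 16.84 + 0.732Q.
New quantity: 113.25 − 0.575Q = 16.84 + 0.732Q → Q' = 73.76435.
Overproduction ΔQ = 73.76435 − 52.0658 = 21.69855; wedge = subsidy = 28.36.
Welfare loss = ½ × 21.69855 × 28.36 = 307.69.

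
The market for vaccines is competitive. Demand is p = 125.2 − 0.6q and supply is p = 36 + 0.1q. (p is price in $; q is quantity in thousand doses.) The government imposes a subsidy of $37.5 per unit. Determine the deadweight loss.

$1004.46 thousand

Competitive equilibrium: 125.2 − 0.6q = 36 + 0.1q → q* = 127.4286, p* = 48.7429.
The subsidy lowers effective supply by 37.5: p = 0.1q − 1.5.
New quantity: 125.2 − 0.6q = 0.1q − 1.5 → q' = 181.
Overproduction Δq = 181 − 127.4286 = 53.5714; wedge = subsidy = 37.5.
Welfare loss = ½ × 53.5714 × 37.5 = $1004.46 thousand.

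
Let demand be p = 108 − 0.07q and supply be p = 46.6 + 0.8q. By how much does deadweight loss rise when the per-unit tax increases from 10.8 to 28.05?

385.15

Competitive equilibrium: 108 − 0.07q = 46.6 + 0.8q → q* = 70.5747, p* = 103.0598.
For a per-unit tax t: Δq = t/0.87, so DWL = ½·t·(t/0.87) = t²/1.74.
At t = 10.8: DWL = 67.034. At t = 28.05: DWL = 452.185.
Increase = 452.185 − 67.034 = 385.15.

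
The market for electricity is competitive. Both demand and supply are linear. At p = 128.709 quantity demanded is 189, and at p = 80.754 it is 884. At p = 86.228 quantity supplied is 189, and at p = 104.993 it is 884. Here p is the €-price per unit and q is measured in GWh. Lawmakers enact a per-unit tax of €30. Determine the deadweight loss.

Demand slope = (80.754 − 128.709)/(884 − 189) = −0.069, so p = 141.75 − 0.069q.
Supply slope = (104.993 − 86.228)/(884 − 189) = 0.027, so p = 81.125 + 0.027q.
Competitive equilibrium: 141.75 − 0.069q = 81.125 + 0.027q → q* = 631.5104, p* = 98.1758.
With the tax, the buyer price exceeds the seller price by 30: (141.75 − 0.069q) − (81.125 + 0.027q) = 30 → q' = 319.0104.
Δq = 631.5104 − 319.0104 = 312.5; the wedge equals the tax, 30.
DWL = ½ × 312.5 × 30 = €4687.50.

€4687.50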